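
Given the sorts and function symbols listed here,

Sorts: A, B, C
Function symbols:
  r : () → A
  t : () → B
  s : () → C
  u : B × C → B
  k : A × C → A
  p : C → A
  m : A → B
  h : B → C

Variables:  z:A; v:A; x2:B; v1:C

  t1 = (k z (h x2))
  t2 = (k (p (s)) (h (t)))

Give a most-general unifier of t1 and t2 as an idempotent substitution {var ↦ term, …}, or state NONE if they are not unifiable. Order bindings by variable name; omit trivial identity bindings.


{x2 ↦ (t), z ↦ (p (s))}


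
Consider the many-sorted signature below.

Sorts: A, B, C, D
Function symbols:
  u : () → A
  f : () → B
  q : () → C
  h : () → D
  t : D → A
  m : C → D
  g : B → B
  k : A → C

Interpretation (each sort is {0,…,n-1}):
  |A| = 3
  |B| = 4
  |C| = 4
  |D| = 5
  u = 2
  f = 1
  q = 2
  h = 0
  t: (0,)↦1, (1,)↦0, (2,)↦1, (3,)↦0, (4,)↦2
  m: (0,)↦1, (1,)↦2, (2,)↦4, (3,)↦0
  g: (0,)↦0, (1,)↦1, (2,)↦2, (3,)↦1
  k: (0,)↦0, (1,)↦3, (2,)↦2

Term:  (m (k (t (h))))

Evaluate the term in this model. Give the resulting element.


value = 0

  h = 0
  (t (h)) = t(0,) = 1
  (k (t (h))) = k(1,) = 3
  (m (k (t (h)))) = m(3,) = 0


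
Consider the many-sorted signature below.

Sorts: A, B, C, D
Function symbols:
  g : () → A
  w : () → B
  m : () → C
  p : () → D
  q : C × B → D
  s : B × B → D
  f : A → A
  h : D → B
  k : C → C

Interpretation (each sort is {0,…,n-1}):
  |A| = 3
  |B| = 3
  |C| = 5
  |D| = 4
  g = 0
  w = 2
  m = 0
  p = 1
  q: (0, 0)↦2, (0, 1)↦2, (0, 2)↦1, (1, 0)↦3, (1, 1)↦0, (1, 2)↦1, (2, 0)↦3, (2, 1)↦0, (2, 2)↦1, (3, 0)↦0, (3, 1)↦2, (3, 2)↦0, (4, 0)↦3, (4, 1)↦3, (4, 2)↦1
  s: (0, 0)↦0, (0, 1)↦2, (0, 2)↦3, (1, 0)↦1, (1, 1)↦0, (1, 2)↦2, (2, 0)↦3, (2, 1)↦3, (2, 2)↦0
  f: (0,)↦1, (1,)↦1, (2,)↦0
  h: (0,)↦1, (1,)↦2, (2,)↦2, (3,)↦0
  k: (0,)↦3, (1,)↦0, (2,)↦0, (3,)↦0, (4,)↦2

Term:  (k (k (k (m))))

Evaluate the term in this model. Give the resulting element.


  m = 0
  (k (m)) = k(0,) = 3
  (k (k (m))) = k(3,) = 0
  (k (k (k (m)))) = k(0,) = 3

value = 3


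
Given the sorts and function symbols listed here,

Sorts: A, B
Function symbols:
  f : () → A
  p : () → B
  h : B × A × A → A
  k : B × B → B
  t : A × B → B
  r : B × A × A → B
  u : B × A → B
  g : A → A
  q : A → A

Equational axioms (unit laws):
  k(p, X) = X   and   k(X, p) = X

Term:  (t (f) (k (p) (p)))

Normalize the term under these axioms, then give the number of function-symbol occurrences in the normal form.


size = 3

1. (t (f) (k (p) (p)))  →  (t (f) (p))
normal form: (t (f) (p))


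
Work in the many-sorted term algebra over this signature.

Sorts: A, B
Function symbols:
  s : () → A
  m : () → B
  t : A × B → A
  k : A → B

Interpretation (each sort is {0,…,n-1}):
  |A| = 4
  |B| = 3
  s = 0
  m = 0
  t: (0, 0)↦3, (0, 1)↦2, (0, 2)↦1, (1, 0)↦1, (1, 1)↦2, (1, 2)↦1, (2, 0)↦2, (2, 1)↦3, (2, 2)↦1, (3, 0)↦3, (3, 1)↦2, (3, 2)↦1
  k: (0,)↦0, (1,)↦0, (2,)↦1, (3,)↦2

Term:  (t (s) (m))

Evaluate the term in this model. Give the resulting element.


  s = 0
  m = 0
  (t (s) (m)) = t(0, 0) = 3

value = 3


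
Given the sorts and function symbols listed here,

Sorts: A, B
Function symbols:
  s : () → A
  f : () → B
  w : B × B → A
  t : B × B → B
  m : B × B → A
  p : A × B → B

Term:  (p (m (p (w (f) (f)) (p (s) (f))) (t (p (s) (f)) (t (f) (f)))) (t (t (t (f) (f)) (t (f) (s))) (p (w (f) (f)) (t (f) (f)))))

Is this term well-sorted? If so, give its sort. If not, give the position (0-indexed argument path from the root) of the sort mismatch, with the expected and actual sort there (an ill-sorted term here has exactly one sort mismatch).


ill-sorted at position [1, 0, 1, 1]: expected B, got A

        (f) : B
        (f) : B
      (w (f) (f)) : A
        (s) : A
        (f) : B
      (p (s) (f)) : B
    (p (w (f) (f)) (p (s) (f))) : B
        (s) : A
        (f) : B
      (p (s) (f)) : B
        (f) : B
        (f) : B
      (t (f) (f)) : B
    (t (p (s) (f)) (t (f) (f))) : B
  (m (p (w (f) (f)) (p (s) (f))) (t (p (s) (f)) (t (f) (f)))) : A
        (f) : B
        (f) : B
      (t (f) (f)) : B
        (f) : B
        (s) : A
      (t (f) (s)) : ✗ arg 1 at [1, 0, 1, 1] has sort A, expected B
        (f) : B
        (f) : B
      (w (f) (f)) : A
        (f) : B
        (f) : B
      (t (f) (f)) : B
    (p (w (f) (f)) (t (f) (f))) : B


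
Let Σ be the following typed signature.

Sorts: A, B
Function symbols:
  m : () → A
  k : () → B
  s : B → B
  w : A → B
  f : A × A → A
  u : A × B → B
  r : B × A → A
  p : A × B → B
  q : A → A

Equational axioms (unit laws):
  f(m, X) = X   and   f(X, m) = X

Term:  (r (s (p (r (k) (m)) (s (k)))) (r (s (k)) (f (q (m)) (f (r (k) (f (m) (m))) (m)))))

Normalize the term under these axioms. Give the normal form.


1. (r (s (p (r (k) (m)) (s (k)))) (r (s (k)) (f (q (m)) (f (r (k) (f (m) (m))) (m)))))  →  (r (s (p (r (k) (m)) (s (k)))) (r (s (k)) (f (q (m)) (r (k) (f (m) (m))))))
2. (r (s (p (r (k) (m)) (s (k)))) (r (s (k)) (f (q (m)) (r (k) (f (m) (m))))))  →  (r (s (p (r (k) (m)) (s (k)))) (r (s (k)) (f (q (m)) (r (k) (m)))))

normal form = (r (s (p (r (k) (m)) (s (k)))) (r (s (k)) (f (q (m)) (r (k) (m)))))


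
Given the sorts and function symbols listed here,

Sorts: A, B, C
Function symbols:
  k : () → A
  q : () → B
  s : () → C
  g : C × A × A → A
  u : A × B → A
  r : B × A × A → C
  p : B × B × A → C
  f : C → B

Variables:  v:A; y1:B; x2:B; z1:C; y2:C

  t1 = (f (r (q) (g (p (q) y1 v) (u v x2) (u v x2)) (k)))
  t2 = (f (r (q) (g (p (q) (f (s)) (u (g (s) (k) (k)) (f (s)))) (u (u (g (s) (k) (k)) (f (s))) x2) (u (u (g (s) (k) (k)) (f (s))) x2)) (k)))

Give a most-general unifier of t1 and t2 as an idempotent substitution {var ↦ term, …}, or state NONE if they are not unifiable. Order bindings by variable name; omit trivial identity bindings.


{v ↦ (u (g (s) (k) (k)) (f (s))), y1 ↦ (f (s))}


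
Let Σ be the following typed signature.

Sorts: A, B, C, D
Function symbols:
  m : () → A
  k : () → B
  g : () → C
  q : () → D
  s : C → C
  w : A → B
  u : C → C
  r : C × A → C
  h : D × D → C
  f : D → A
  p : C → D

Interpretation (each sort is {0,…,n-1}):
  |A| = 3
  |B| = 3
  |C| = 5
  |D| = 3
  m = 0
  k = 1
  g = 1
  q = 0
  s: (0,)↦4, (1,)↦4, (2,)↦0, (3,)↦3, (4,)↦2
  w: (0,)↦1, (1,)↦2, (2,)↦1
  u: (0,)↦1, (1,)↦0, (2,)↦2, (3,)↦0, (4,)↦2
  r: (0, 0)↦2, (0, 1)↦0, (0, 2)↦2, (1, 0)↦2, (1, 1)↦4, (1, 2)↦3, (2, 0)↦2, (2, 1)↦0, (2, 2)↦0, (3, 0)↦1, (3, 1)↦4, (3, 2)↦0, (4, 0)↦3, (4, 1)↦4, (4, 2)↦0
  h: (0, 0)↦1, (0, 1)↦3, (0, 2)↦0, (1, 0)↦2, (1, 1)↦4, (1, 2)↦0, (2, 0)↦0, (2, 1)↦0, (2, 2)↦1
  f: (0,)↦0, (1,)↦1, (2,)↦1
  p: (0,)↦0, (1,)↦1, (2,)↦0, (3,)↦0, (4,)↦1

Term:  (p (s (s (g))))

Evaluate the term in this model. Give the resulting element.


value = 0

  g = 1
  (s (g)) = s(1,) = 4
  (s (s (g))) = s(4,) = 2
  (p (s (s (g)))) = p(2,) = 0


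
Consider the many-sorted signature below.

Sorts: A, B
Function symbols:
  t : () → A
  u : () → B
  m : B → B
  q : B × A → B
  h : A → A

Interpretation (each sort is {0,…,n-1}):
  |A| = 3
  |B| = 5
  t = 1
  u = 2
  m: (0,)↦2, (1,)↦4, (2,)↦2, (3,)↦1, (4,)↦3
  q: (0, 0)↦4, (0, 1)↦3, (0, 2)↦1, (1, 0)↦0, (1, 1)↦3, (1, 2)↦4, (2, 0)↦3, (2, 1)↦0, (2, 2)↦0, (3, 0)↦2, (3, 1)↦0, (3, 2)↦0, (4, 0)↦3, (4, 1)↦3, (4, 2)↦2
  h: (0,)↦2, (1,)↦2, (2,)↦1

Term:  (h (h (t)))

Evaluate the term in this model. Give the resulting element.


value = 1

  t = 1
  (h (t)) = h(1,) = 2
  (h (h (t))) = h(2,) = 1


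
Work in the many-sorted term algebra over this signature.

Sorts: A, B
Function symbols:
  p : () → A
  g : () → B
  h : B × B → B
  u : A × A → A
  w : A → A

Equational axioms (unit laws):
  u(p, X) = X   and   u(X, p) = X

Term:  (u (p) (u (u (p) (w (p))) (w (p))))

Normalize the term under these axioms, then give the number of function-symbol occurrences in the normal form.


1. (u (p) (u (u (p) (w (p))) (w (p))))  →  (u (u (p) (w (p))) (w (p)))
2. (u (u (p) (w (p))) (w (p)))  →  (u (w (p)) (w (p)))
normal form: (u (w (p)) (w (p)))

size = 5


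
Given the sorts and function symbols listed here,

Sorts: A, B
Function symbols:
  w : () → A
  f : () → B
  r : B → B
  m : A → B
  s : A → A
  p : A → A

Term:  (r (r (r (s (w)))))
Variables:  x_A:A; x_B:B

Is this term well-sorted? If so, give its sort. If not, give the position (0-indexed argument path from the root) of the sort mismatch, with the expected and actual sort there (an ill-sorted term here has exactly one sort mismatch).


        (w) : A
      (s (w)) : A
    (r (s (w))) : ✗ arg 0 at [0, 0, 0] has sort A, expected B

ill-sorted at position [0, 0, 0]: expected B, got A


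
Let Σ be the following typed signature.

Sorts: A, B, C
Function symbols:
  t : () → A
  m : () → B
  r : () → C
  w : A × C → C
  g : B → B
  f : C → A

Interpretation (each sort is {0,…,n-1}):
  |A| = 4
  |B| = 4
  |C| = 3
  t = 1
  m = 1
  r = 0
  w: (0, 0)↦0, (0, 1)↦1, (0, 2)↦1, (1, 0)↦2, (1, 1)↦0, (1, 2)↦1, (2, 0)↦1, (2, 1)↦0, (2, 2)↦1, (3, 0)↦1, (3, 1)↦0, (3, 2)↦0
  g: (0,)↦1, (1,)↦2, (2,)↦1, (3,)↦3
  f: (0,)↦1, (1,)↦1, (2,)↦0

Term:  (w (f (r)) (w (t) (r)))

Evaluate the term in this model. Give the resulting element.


  r = 0
  (f (r)) = f(0,) = 1
  t = 1
  r = 0
  (w (t) (r)) = w(1, 0) = 2
  (w (f (r)) (w (t) (r))) = w(1, 2) = 1

value = 1


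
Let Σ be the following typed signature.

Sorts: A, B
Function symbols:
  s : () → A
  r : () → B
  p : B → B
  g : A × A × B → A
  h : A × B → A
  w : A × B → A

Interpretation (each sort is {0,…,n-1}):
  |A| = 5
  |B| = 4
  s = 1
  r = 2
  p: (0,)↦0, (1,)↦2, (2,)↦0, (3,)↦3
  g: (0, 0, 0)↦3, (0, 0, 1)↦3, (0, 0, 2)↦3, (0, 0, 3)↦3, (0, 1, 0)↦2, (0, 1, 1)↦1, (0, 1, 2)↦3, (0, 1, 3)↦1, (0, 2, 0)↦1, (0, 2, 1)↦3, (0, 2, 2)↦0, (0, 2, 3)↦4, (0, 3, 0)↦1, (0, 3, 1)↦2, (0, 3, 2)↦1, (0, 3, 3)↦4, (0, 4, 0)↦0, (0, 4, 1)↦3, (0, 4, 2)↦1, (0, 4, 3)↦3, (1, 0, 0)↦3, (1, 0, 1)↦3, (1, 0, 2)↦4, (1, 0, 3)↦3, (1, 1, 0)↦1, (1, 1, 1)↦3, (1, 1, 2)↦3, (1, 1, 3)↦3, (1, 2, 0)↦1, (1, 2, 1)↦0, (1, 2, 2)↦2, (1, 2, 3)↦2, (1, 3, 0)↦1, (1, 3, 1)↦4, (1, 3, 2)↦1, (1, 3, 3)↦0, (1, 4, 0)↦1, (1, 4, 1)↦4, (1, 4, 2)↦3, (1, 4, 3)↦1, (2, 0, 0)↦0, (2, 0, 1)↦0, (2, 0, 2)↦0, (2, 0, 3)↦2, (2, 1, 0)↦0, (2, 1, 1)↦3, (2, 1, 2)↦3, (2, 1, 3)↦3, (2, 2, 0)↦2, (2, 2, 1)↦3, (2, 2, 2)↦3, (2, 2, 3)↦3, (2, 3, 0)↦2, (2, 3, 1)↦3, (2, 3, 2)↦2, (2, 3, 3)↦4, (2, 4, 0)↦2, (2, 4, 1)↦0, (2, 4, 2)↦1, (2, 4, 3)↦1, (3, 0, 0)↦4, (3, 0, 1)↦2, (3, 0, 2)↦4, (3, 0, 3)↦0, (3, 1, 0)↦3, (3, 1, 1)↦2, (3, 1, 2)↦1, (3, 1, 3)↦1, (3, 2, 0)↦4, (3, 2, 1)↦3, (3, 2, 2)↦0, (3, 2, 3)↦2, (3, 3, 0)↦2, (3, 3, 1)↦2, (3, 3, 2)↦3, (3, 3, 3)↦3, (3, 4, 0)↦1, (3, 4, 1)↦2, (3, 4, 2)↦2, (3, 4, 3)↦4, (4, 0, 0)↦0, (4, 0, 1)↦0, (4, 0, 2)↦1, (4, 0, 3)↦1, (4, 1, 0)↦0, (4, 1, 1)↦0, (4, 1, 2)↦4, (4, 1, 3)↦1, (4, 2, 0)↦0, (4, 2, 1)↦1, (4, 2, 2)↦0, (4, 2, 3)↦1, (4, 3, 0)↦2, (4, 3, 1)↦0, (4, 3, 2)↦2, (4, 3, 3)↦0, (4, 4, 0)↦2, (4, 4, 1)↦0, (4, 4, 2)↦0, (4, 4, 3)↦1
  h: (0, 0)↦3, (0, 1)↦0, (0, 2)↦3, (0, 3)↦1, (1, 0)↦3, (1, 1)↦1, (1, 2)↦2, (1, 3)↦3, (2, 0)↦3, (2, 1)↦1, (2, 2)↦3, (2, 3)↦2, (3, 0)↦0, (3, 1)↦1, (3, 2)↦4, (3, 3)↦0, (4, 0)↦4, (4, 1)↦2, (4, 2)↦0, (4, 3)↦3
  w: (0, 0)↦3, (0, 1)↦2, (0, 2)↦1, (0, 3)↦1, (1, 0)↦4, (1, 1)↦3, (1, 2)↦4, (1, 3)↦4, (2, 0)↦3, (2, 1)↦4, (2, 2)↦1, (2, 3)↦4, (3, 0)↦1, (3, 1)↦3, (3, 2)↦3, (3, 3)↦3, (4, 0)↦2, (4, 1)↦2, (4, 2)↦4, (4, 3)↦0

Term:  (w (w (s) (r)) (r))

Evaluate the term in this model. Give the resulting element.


  s = 1
  r = 2
  (w (s) (r)) = w(1, 2) = 4
  r = 2
  (w (w (s) (r)) (r)) = w(4, 2) = 4

value = 4


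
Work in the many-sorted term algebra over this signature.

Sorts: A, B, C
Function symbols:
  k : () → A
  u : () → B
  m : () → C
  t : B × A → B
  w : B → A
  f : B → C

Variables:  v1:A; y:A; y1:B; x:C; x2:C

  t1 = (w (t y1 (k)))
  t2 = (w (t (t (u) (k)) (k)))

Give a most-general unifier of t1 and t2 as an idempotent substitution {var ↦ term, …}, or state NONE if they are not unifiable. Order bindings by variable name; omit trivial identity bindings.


{y1 ↦ (t (u) (k))}


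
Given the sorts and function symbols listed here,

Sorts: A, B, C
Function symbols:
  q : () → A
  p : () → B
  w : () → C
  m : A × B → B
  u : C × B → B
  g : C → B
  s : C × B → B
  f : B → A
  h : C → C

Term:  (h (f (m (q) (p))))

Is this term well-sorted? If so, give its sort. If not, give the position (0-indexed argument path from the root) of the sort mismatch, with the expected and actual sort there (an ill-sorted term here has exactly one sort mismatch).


ill-sorted at position [0]: expected C, got A

      (q) : A
      (p) : B
    (m (q) (p)) : B
  (f (m (q) (p))) : A
(h (f (m (q) (p)))) : ✗ arg 0 at [0] has sort A, expected C


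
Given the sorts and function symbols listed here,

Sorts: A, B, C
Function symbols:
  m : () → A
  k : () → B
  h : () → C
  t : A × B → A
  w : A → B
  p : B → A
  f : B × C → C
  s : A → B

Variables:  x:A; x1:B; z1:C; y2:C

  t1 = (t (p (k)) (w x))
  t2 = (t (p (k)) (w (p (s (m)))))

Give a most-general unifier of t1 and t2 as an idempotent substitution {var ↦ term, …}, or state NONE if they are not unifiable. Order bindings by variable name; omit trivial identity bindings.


{x ↦ (p (s (m)))}


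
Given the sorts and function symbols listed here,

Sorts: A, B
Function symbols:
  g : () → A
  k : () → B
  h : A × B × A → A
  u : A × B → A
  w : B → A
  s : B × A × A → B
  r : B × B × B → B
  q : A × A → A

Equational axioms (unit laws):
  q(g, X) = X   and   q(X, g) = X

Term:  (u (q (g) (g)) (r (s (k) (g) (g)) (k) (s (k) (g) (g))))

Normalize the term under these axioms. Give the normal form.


normal form = (u (g) (r (s (k) (g) (g)) (k) (s (k) (g) (g))))

1. (u (q (g) (g)) (r (s (k) (g) (g)) (k) (s (k) (g) (g))))  →  (u (g) (r (s (k) (g) (g)) (k) (s (k) (g) (g))))


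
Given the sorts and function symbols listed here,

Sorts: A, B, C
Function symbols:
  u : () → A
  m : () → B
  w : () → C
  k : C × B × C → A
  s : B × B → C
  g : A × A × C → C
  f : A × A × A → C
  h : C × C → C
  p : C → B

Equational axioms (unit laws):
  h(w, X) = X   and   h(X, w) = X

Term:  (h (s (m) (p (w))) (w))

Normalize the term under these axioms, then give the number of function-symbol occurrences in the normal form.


1. (h (s (m) (p (w))) (w))  →  (s (m) (p (w)))
normal form: (s (m) (p (w)))

size = 4


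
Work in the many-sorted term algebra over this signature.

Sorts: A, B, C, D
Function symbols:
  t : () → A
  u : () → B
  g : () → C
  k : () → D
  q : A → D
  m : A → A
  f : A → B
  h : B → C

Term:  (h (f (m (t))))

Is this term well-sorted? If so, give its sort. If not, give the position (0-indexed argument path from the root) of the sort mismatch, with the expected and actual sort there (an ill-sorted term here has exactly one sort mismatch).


      (t) : A
    (m (t)) : A
  (f (m (t))) : B
(h (f (m (t)))) : C

well-sorted; sort = C


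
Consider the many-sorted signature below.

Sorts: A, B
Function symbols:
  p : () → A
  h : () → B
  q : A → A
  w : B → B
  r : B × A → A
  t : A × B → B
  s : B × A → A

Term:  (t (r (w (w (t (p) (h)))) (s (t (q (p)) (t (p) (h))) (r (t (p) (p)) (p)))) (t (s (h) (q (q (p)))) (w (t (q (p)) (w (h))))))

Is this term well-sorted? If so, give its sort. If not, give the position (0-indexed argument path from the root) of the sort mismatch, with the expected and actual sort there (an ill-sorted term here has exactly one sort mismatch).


          (p) : A
          (h) : B
        (t (p) (h)) : B
      (w (t (p) (h))) : B
    (w (w (t (p) (h)))) : B
          (p) : A
        (q (p)) : A
          (p) : A
          (h) : B
        (t (p) (h)) : B
      (t (q (p)) (t (p) (h))) : B
          (p) : A
          (p) : A
        (t (p) (p)) : ✗ arg 1 at [0, 1, 1, 0, 1] has sort A, expected B
        (p) : A
      (h) : B
          (p) : A
        (q (p)) : A
      (q (q (p))) : A
    (s (h) (q (q (p)))) : A
          (p) : A
        (q (p)) : A
          (h) : B
        (w (h)) : B
      (t (q (p)) (w (h))) : B
    (w (t (q (p)) (w (h)))) : B
  (t (s (h) (q (q (p)))) (w (t (q (p)) (w (h))))) : B

ill-sorted at position [0, 1, 1, 0, 1]: expected B, got A


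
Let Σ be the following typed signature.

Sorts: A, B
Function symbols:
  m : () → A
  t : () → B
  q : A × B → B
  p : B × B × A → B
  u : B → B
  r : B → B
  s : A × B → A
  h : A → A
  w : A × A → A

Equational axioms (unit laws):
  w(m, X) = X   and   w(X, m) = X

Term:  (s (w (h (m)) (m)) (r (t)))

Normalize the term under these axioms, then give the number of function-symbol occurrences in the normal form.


size = 5

1. (s (w (h (m)) (m)) (r (t)))  →  (s (h (m)) (r (t)))
normal form: (s (h (m)) (r (t)))


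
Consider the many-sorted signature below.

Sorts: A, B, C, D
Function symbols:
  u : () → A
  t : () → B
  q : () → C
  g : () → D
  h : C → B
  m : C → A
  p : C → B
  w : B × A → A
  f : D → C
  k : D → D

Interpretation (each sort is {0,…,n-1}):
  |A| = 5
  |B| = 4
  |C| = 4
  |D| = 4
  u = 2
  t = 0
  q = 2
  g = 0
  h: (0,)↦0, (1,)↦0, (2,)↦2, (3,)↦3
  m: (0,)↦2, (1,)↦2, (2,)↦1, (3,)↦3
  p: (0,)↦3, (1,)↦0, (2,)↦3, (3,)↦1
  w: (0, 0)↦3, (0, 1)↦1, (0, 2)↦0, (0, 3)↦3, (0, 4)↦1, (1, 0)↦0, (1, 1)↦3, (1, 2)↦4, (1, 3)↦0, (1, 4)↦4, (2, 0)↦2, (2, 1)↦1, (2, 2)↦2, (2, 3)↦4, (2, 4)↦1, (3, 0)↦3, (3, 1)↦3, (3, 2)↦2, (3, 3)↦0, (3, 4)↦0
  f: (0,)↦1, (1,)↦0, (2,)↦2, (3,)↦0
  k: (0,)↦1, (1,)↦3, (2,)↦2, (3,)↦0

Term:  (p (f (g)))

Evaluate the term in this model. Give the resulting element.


  g = 0
  (f (g)) = f(0,) = 1
  (p (f (g))) = p(1,) = 0

value = 0


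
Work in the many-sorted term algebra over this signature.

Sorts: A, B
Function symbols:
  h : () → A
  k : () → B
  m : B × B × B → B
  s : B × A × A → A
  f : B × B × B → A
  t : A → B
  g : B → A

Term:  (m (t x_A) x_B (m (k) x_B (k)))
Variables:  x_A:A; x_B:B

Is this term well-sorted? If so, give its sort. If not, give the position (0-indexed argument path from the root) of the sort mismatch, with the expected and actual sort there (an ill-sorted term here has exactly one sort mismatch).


well-sorted; sort = B

    x_A : A
  (t x_A) : B
  x_B : B
    (k) : B
    x_B : B
    (k) : B
  (m (k) x_B (k)) : B
(m (t x_A) x_B (m (k) x_B (k))) : B


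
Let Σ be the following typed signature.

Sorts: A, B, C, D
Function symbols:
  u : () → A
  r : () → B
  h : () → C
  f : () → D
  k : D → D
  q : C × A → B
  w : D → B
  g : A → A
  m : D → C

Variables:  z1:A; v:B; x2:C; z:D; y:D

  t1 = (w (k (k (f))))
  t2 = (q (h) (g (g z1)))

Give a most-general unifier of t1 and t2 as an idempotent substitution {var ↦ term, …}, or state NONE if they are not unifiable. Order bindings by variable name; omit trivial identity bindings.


head clash or occurs-check failure — not unifiable

NONE (not unifiable)


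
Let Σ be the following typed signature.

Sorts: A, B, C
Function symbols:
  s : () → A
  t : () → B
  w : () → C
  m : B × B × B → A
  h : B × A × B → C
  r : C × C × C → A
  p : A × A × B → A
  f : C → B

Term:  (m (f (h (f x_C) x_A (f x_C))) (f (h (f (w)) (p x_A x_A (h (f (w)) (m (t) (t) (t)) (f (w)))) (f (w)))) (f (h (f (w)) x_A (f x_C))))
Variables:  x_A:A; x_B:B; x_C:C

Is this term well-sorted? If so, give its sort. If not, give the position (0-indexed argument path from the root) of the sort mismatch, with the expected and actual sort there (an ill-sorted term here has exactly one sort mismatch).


ill-sorted at position [1, 0, 1, 2]: expected B, got C

        x_C : C
      (f x_C) : B
      x_A : A
        x_C : C
      (f x_C) : B
    (h (f x_C) x_A (f x_C)) : C
  (f (h (f x_C) x_A (f x_C))) : B
        (w) : C
      (f (w)) : B
        x_A : A
        x_A : A
            (w) : C
          (f (w)) : B
            (t) : B
            (t) : B
            (t) : B
          (m (t) (t) (t)) : A
            (w) : C
          (f (w)) : B
        (h (f (w)) (m (t) (t) (t)) (f (w))) : C
      (p x_A x_A (h (f (w)) (m (t) (t) (t)) (f (w)))) : ✗ arg 2 at [1, 0, 1, 2] has sort C, expected B
        (w) : C
      (f (w)) : B
        (w) : C
      (f (w)) : B
      x_A : A
        x_C : C
      (f x_C) : B
    (h (f (w)) x_A (f x_C)) : C
  (f (h (f (w)) x_A (f x_C))) : B


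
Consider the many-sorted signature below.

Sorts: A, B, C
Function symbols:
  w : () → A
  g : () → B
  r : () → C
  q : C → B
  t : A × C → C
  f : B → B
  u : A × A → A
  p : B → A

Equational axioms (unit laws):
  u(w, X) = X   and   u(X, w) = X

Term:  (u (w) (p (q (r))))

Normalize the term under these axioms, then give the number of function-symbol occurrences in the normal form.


size = 3

1. (u (w) (p (q (r))))  →  (p (q (r)))
normal form: (p (q (r)))


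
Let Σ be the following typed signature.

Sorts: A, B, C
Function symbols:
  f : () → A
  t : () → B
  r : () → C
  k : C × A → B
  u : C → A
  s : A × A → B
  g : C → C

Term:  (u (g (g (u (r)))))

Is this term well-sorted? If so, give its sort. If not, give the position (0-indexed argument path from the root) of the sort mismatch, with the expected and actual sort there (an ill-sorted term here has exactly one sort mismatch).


        (r) : C
      (u (r)) : A
    (g (u (r))) : ✗ arg 0 at [0, 0, 0] has sort A, expected C

ill-sorted at position [0, 0, 0]: expected C, got A


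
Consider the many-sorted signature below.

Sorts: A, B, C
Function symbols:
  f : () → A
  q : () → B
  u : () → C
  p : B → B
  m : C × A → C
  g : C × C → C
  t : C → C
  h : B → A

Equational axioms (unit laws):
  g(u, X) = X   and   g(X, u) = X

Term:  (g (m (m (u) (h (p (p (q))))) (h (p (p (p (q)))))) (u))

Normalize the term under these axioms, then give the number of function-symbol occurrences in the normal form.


1. (g (m (m (u) (h (p (p (q))))) (h (p (p (p (q)))))) (u))  →  (m (m (u) (h (p (p (q))))) (h (p (p (p (q))))))
normal form: (m (m (u) (h (p (p (q))))) (h (p (p (p (q))))))

size = 12


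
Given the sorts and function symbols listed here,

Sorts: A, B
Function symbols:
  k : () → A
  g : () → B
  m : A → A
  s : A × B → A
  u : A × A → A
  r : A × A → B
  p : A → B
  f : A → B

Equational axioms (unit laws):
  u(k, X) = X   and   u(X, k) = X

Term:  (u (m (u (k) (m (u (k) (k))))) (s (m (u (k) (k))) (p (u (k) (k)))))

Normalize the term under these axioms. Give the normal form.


1. (u (m (u (k) (m (u (k) (k))))) (s (m (u (k) (k))) (p (u (k) (k)))))  →  (u (m (m (u (k) (k)))) (s (m (u (k) (k))) (p (u (k) (k)))))
2. (u (m (m (u (k) (k)))) (s (m (u (k) (k))) (p (u (k) (k)))))  →  (u (m (m (k))) (s (m (u (k) (k))) (p (u (k) (k)))))
3. (u (m (m (k))) (s (m (u (k) (k))) (p (u (k) (k)))))  →  (u (m (m (k))) (s (m (k)) (p (u (k) (k)))))
4. (u (m (m (k))) (s (m (k)) (p (u (k) (k)))))  →  (u (m (m (k))) (s (m (k)) (p (k))))

normal form = (u (m (m (k))) (s (m (k)) (p (k))))


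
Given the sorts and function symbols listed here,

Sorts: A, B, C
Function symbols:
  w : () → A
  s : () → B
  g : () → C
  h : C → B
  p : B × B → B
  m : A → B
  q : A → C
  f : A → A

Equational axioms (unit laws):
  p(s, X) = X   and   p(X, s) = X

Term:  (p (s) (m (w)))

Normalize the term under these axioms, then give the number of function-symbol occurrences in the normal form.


size = 2

1. (p (s) (m (w)))  →  (m (w))
normal form: (m (w))


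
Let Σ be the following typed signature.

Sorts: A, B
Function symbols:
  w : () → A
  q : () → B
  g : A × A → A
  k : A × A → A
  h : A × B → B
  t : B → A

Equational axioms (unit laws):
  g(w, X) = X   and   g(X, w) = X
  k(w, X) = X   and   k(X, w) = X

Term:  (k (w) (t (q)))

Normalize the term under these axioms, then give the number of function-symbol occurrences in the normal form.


1. (k (w) (t (q)))  →  (t (q))
normal form: (t (q))

size = 2


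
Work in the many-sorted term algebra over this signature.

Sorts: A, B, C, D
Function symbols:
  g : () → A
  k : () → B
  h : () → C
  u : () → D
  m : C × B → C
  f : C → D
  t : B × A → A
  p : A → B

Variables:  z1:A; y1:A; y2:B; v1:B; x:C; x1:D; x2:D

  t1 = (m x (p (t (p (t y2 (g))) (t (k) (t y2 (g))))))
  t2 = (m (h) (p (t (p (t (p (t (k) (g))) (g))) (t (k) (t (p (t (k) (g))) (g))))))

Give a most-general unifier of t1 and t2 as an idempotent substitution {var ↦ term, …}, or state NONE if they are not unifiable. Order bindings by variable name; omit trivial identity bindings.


{x ↦ (h), y2 ↦ (p (t (k) (g)))}


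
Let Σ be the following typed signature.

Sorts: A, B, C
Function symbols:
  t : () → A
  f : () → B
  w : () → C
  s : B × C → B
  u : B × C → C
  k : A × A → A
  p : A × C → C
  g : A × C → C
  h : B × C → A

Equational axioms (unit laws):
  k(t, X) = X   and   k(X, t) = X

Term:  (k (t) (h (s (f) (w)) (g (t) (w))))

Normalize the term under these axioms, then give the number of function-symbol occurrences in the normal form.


1. (k (t) (h (s (f) (w)) (g (t) (w))))  →  (h (s (f) (w)) (g (t) (w)))
normal form: (h (s (f) (w)) (g (t) (w)))

size = 7


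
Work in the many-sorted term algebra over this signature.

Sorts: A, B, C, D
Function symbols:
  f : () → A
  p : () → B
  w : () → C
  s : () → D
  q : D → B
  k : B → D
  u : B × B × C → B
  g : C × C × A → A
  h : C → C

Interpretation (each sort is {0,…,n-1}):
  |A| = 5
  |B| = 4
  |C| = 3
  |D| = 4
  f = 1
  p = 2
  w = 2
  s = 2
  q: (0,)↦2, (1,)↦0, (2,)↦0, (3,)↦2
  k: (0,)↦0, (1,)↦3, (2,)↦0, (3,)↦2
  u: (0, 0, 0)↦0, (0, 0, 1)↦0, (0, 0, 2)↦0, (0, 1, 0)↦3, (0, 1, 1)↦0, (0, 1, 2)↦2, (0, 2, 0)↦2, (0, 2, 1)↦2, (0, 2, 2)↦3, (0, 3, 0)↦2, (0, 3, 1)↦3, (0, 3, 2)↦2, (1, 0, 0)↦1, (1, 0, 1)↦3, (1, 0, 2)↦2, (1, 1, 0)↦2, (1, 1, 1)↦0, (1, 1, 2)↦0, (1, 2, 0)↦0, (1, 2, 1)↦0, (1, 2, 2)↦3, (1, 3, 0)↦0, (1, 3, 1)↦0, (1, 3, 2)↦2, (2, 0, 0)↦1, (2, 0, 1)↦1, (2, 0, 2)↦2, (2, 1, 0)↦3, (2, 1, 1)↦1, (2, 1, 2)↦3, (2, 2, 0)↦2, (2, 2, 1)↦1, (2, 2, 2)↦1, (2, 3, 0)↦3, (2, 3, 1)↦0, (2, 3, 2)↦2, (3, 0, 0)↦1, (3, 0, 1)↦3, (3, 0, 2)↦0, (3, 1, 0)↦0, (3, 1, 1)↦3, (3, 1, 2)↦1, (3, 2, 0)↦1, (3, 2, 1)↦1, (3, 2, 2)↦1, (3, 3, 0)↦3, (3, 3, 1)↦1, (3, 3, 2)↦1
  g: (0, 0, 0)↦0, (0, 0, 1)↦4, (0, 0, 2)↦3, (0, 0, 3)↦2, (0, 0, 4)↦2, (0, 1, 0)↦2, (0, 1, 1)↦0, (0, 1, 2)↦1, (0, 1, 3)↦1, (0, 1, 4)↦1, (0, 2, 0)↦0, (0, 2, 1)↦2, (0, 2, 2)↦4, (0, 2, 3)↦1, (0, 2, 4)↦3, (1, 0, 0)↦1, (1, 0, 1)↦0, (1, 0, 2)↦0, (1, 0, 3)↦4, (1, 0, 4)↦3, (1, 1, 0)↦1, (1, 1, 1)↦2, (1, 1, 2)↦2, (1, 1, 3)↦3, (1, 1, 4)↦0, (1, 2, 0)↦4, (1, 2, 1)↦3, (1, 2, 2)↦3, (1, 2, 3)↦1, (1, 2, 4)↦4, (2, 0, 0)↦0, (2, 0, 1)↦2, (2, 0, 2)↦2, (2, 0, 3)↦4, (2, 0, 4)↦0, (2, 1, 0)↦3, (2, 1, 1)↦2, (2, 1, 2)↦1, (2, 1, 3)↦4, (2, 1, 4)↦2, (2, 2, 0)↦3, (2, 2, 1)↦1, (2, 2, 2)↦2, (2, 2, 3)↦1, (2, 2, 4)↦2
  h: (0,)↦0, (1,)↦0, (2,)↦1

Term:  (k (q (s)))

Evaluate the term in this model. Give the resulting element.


  s = 2
  (q (s)) = q(2,) = 0
  (k (q (s))) = k(0,) = 0

value = 0


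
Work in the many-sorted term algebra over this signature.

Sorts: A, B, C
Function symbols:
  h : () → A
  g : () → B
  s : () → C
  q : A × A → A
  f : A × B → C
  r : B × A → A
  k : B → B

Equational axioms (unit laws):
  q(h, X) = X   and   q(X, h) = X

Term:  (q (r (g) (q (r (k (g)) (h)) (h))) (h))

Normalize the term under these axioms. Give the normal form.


1. (q (r (g) (q (r (k (g)) (h)) (h))) (h))  →  (r (g) (q (r (k (g)) (h)) (h)))
2. (r (g) (q (r (k (g)) (h)) (h)))  →  (r (g) (r (k (g)) (h)))

normal form = (r (g) (r (k (g)) (h)))


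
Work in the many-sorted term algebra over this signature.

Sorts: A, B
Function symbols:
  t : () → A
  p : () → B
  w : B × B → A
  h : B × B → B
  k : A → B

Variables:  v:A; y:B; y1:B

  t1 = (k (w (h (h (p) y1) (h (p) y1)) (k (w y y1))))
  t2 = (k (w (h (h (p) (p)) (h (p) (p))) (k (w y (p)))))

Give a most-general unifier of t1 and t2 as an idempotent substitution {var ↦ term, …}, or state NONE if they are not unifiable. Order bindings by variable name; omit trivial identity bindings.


{y1 ↦ (p)}


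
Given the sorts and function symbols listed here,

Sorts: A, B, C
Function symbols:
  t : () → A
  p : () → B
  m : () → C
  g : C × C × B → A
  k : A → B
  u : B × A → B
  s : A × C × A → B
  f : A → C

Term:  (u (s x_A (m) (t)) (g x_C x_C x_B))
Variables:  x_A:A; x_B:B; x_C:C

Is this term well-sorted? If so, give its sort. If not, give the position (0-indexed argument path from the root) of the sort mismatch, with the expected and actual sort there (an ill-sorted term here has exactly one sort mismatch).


well-sorted; sort = B

    x_A : A
    (m) : C
    (t) : A
  (s x_A (m) (t)) : B
    x_C : C
    x_C : C
    x_B : B
  (g x_C x_C x_B) : A
(u (s x_A (m) (t)) (g x_C x_C x_B)) : B


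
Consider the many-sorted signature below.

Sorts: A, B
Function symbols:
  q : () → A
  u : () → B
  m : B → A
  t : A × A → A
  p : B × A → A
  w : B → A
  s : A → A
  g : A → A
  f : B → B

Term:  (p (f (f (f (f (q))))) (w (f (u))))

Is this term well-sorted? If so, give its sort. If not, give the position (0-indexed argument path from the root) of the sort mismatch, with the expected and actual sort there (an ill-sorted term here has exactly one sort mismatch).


ill-sorted at position [0, 0, 0, 0, 0]: expected B, got A

          (q) : A
        (f (q)) : ✗ arg 0 at [0, 0, 0, 0, 0] has sort A, expected B
      (u) : B
    (f (u)) : B
  (w (f (u))) : A


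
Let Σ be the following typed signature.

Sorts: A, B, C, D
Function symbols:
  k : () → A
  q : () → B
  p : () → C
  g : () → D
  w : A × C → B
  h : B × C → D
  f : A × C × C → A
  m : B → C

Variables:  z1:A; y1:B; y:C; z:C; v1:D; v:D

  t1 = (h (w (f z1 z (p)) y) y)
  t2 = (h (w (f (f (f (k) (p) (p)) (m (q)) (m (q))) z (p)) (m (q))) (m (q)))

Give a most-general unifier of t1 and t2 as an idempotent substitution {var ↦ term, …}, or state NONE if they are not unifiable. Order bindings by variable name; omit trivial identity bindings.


{y ↦ (m (q)), z1 ↦ (f (f (k) (p) (p)) (m (q)) (m (q)))}


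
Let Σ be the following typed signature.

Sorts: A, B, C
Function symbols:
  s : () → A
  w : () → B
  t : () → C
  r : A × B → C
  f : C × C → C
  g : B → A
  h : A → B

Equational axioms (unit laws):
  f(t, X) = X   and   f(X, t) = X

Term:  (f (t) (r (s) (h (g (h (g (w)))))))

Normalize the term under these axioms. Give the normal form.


1. (f (t) (r (s) (h (g (h (g (w)))))))  →  (r (s) (h (g (h (g (w))))))

normal form = (r (s) (h (g (h (g (w))))))


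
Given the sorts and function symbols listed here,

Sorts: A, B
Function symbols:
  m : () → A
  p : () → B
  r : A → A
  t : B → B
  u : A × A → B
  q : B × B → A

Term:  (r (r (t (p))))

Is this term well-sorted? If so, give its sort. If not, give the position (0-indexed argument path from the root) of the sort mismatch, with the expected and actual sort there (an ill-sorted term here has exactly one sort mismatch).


ill-sorted at position [0, 0]: expected A, got B

      (p) : B
    (t (p)) : B
  (r (t (p))) : ✗ arg 0 at [0, 0] has sort B, expected A


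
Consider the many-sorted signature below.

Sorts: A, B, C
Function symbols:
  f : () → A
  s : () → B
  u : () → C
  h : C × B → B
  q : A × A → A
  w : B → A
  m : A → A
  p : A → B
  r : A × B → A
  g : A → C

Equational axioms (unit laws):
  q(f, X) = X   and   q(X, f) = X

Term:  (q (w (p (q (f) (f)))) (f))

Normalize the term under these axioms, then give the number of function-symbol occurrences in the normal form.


size = 3

1. (q (w (p (q (f) (f)))) (f))  →  (w (p (q (f) (f))))
2. (w (p (q (f) (f))))  →  (w (p (f)))
normal form: (w (p (f)))


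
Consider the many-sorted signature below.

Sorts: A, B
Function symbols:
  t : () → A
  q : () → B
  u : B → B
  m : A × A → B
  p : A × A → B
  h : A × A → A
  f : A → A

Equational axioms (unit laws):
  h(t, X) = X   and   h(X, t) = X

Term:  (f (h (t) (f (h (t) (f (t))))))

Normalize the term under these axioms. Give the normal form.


1. (f (h (t) (f (h (t) (f (t))))))  →  (f (f (h (t) (f (t)))))
2. (f (f (h (t) (f (t)))))  →  (f (f (f (t))))

normal form = (f (f (f (t))))


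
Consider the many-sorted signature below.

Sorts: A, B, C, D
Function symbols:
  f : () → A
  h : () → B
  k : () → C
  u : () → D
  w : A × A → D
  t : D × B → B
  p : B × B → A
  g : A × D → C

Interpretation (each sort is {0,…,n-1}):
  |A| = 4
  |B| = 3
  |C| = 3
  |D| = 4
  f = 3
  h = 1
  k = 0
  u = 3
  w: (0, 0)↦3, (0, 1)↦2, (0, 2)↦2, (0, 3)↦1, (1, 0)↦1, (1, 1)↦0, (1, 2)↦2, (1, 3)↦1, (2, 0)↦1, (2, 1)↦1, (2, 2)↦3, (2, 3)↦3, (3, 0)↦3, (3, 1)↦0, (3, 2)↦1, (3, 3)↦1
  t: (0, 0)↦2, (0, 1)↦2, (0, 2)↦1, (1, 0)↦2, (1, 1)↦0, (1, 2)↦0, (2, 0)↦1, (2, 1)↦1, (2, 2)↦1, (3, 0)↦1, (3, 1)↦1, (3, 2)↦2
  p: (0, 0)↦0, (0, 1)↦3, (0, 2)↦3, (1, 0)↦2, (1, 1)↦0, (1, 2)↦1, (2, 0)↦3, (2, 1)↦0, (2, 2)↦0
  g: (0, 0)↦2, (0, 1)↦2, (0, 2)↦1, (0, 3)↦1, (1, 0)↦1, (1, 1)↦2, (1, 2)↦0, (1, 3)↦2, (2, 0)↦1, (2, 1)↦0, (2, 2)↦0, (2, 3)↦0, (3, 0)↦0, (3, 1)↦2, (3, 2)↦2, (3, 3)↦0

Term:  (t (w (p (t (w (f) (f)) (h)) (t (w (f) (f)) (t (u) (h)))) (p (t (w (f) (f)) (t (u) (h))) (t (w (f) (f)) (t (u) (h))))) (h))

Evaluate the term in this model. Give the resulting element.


  f = 3
  f = 3
  (w (f) (f)) = w(3, 3) = 1
  h = 1
  (t (w (f) (f)) (h)) = t(1, 1) = 0
  f = 3
  f = 3
  (w (f) (f)) = w(3, 3) = 1
  u = 3
  h = 1
  (t (u) (h)) = t(3, 1) = 1
  (t (w (f) (f)) (t (u) (h))) = t(1, 1) = 0
  (p (t (w (f) (f)) (h)) (t (w (f) (f)) (t (u) (h)))) = p(0, 0) = 0
  f = 3
  f = 3
  (w (f) (f)) = w(3, 3) = 1
  u = 3
  h = 1
  (t (u) (h)) = t(3, 1) = 1
  (t (w (f) (f)) (t (u) (h))) = t(1, 1) = 0
  f = 3
  f = 3
  (w (f) (f)) = w(3, 3) = 1
  u = 3
  h = 1
  (t (u) (h)) = t(3, 1) = 1
  (t (w (f) (f)) (t (u) (h))) = t(1, 1) = 0
  (p (t (w (f) (f)) (t (u) (h))) (t (w (f) (f)) (t (u) (h)))) = p(0, 0) = 0
  (w (p (t (w (f) (f)) (h)) (t (w (f) (f)) (t (u) (h)))) (p (t (w (f) (f)) (t (u) (h))) (t (w (f) (f)) (t (u) (h))))) = w(0, 0) = 3
  h = 1
  (t (w (p (t (w (f) (f)) (h)) (t (w (f) (f)) (t (u) (h)))) (p (t (w (f) (f)) (t (u) (h))) (t (w (f) (f)) (t (u) (h))))) (h)) = t(3, 1) = 1

value = 1


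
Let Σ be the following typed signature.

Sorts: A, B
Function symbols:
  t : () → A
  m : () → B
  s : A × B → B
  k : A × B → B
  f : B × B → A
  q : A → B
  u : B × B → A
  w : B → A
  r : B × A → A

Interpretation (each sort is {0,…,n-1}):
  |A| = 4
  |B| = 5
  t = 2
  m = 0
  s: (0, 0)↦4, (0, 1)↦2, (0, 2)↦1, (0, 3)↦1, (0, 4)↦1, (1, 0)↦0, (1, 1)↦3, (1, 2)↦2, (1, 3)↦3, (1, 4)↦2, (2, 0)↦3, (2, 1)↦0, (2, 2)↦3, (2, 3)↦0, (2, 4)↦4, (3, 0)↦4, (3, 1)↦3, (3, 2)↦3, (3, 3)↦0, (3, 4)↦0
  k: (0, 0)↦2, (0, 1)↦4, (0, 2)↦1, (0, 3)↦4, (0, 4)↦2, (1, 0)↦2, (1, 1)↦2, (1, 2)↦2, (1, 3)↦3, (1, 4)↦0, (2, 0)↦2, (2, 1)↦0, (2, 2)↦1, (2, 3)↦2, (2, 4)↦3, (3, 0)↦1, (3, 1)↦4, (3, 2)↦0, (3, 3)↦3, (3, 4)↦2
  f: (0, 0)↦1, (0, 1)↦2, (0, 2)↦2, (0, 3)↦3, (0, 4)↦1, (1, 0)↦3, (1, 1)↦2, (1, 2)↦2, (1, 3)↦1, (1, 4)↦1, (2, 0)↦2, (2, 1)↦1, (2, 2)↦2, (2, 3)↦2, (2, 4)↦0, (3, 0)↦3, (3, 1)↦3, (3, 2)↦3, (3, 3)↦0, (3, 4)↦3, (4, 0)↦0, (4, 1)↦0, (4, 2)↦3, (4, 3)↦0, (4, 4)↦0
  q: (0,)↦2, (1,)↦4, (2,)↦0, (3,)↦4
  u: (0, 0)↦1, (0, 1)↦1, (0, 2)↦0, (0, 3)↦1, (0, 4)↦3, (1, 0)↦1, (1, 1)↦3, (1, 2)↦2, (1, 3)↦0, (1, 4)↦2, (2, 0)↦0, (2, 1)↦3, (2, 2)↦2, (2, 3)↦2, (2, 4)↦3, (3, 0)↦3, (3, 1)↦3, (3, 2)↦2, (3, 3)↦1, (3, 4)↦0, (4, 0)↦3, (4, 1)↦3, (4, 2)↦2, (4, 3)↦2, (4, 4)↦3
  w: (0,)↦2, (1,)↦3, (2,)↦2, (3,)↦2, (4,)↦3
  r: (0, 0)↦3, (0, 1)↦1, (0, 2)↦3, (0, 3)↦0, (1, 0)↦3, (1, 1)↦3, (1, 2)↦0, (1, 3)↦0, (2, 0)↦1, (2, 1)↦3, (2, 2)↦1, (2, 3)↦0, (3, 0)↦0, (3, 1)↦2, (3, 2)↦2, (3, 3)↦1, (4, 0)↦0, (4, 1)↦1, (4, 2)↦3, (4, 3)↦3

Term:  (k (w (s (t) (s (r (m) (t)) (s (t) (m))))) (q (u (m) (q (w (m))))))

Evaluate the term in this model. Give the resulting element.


value = 3

  t = 2
  m = 0
  t = 2
  (r (m) (t)) = r(0, 2) = 3
  t = 2
  m = 0
  (s (t) (m)) = s(2, 0) = 3
  (s (r (m) (t)) (s (t) (m))) = s(3, 3) = 0
  (s (t) (s (r (m) (t)) (s (t) (m)))) = s(2, 0) = 3
  (w (s (t) (s (r (m) (t)) (s (t) (m))))) = w(3,) = 2
  m = 0
  m = 0
  (w (m)) = w(0,) = 2
  (q (w (m))) = q(2,) = 0
  (u (m) (q (w (m)))) = u(0, 0) = 1
  (q (u (m) (q (w (m))))) = q(1,) = 4
  (k (w (s (t) (s (r (m) (t)) (s (t) (m))))) (q (u (m) (q (w (m)))))) = k(2, 4) = 3


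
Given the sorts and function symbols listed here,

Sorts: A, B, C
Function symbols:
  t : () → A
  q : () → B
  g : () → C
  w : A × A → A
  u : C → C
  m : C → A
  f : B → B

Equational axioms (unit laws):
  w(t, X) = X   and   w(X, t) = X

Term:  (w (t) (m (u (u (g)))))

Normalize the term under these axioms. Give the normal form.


normal form = (m (u (u (g))))

1. (w (t) (m (u (u (g)))))  →  (m (u (u (g))))


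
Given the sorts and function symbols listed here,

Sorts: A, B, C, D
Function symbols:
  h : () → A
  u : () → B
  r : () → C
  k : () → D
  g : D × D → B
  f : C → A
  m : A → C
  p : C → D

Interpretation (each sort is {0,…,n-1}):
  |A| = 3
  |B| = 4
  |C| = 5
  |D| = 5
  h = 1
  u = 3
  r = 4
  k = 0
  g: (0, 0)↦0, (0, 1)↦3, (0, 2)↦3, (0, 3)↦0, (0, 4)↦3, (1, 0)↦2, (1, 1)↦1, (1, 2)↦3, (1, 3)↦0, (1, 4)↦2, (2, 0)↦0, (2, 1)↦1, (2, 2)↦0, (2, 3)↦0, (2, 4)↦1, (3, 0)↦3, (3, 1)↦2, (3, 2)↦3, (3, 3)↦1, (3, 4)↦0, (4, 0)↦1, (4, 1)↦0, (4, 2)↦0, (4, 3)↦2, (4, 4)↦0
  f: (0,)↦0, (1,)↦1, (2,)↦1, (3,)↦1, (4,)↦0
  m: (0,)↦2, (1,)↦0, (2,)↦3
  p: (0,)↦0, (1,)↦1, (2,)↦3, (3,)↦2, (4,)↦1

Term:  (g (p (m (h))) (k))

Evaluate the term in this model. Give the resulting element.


  h = 1
  (m (h)) = m(1,) = 0
  (p (m (h))) = p(0,) = 0
  k = 0
  (g (p (m (h))) (k)) = g(0, 0) = 0

value = 0


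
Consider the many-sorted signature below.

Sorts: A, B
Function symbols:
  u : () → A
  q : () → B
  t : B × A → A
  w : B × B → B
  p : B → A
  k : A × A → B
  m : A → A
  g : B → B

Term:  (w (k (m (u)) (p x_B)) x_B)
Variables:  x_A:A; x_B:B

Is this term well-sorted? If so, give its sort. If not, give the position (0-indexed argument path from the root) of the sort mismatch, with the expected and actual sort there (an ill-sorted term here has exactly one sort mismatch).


      (u) : A
    (m (u)) : A
      x_B : B
    (p x_B) : A
  (k (m (u)) (p x_B)) : B
  x_B : B
(w (k (m (u)) (p x_B)) x_B) : B

well-sorted; sort = B


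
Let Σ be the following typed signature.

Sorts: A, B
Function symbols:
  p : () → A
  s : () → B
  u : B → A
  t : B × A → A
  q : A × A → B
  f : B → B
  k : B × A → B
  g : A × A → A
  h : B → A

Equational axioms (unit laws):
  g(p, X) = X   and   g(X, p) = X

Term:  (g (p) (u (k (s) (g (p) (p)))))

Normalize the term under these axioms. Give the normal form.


normal form = (u (k (s) (p)))

1. (g (p) (u (k (s) (g (p) (p)))))  →  (u (k (s) (g (p) (p))))
2. (u (k (s) (g (p) (p))))  →  (u (k (s) (p)))
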